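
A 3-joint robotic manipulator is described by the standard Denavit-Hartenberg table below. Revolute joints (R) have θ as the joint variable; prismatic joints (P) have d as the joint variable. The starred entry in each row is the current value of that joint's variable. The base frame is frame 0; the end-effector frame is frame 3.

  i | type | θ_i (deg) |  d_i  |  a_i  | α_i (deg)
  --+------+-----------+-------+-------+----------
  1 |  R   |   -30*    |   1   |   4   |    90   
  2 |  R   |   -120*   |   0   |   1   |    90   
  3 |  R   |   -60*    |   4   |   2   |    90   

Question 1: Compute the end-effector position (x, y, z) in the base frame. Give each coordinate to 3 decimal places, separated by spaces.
0.464 1.732 1.268

after link 1: o_1 = (3.4641, -2.0000, 1.0000)
after link 2: o_2 = (3.0311, -1.7500, 0.1340)
after link 3: o_3 = (0.4641, 1.7321, 1.2679)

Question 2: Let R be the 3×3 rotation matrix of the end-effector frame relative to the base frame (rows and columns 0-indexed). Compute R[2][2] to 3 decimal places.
0.750

End-effector z-axis (col 2 of R) = (0.6250,0.2165,0.7500)
R[2][2] = 0.7500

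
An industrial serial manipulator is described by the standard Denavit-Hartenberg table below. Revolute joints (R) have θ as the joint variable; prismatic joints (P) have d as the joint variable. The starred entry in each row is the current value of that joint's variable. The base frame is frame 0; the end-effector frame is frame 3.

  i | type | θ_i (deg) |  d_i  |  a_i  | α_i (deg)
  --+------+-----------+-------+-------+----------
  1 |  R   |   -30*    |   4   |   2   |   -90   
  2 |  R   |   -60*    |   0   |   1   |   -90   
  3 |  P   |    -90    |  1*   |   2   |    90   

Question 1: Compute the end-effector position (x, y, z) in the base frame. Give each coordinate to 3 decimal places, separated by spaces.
3.915 0.049 4.366

after link 1: o_1 = (1.7321, -1.0000, 4.0000)
after link 2: o_2 = (2.1651, -1.2500, 4.8660)
after link 3: o_3 = (3.9151, 0.0490, 4.3660)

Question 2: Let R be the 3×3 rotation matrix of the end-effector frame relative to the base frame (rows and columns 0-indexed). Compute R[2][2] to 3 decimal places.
-0.866

End-effector z-axis (col 2 of R) = (-0.4330,0.2500,-0.8660)
R[2][2] = -0.8660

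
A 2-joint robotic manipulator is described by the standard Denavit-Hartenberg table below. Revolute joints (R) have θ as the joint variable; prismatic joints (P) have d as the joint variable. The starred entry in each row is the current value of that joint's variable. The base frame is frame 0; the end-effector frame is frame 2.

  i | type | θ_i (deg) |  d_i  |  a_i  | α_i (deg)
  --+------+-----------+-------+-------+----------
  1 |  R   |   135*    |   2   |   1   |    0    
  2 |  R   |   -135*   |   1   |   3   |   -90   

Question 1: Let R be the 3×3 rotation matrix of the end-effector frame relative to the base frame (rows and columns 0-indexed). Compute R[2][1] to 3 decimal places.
End-effector y-axis (col 1 of R) = (0.0000,0.0000,-1.0000)
R[2][1] = -1.0000

-1.000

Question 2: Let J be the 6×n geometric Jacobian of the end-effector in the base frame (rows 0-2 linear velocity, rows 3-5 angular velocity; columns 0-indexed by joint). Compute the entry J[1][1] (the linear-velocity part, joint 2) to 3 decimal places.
axis z_1 = (0.0000,0.0000,1.0000); lever o_n−o_1 = (3.0000,0.0000,1.0000)
cross product → J_v[:, 1] = (0.0000,3.0000,0.0000)
J_ω[:, 1] = z_1
entry J[1][1] = 3.0000

3.000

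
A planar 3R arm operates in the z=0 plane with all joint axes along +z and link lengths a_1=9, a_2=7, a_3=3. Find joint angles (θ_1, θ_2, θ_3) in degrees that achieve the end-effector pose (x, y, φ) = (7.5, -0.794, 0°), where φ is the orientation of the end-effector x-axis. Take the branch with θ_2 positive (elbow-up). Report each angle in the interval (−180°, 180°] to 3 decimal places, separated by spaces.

-59.997 150.000 -90.003

wrist centre = target − a_3·(cos φ, sin φ) = (4.5000, -0.7940)
cos θ_2 = (20.8804−9²−7²)/(2·9·7) = -0.8660; θ_2 = 150.0003° (elbow-up)
β = atan2(-0.7940,4.5000) = -10.0065°; ψ = atan2(3.5000,2.9378) = 49.9906°
θ_1 = β − ψ = -59.9971°
θ_3 = φ − θ_1 − θ_2 = -90.0032° (wrapped to (-180°,180°])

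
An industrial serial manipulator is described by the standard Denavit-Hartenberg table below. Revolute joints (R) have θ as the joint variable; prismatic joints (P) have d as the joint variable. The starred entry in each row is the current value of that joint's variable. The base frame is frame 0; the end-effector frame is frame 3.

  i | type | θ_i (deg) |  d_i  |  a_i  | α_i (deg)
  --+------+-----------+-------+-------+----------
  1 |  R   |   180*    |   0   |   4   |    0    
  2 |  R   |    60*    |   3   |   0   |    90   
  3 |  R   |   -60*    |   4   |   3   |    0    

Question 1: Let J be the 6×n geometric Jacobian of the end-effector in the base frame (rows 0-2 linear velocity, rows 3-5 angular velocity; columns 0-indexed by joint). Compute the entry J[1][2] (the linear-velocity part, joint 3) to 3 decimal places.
axis z_2 = (-0.8660,0.5000,0.0000); lever o_n−o_2 = (-4.2141,0.7010,-2.5981)
cross product → J_v[:, 2] = (-1.2990,-2.2500,1.5000)
J_ω[:, 2] = z_2
entry J[1][2] = -2.2500

-2.250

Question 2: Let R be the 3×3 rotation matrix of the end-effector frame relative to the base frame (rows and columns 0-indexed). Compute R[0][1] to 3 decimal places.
End-effector y-axis (col 1 of R) = (-0.4330,-0.7500,0.5000)
R[0][1] = -0.4330

-0.433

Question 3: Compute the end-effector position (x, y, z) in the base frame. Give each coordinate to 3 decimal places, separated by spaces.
-8.214 0.701 0.402

after link 1: o_1 = (-4.0000, 0.0000, 0.0000)
after link 2: o_2 = (-4.0000, 0.0000, 3.0000)
after link 3: o_3 = (-8.2141, 0.7010, 0.4019)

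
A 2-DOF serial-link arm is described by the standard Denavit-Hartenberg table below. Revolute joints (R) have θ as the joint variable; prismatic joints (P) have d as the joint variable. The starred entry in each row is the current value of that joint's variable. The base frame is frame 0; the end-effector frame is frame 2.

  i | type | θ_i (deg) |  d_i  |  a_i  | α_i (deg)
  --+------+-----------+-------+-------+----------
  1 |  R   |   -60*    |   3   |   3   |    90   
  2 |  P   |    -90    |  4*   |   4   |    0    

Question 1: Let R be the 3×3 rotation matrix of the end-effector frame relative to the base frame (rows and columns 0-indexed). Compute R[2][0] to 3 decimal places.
-1.000

End-effector x-axis (col 0 of R) = (-0.0000,-0.0000,-1.0000)
R[2][0] = -1.0000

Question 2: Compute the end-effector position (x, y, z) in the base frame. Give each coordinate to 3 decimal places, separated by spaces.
-1.964 -4.598 -1.000

after link 1: o_1 = (1.5000, -2.5981, 3.0000)
after link 2: o_2 = (-1.9641, -4.5981, -1.0000)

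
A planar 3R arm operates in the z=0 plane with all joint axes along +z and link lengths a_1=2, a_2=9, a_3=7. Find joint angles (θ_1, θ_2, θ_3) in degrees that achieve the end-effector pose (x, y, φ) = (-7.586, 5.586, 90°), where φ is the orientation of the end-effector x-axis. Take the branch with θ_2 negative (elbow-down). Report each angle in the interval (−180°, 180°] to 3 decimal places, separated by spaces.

-45.009 -134.994 -89.997

wrist centre = target − a_3·(cos φ, sin φ) = (-7.5860, -1.4140)
cos θ_2 = (59.5468−2²−9²)/(2·2·9) = -0.7070; θ_2 = -134.9941° (elbow-down)
β = atan2(-1.4140,-7.5860) = -169.4415°; ψ = atan2(-6.3646,-4.3633) = -124.4328°
θ_1 = β − ψ = -45.0087°
θ_3 = φ − θ_1 − θ_2 = -89.9973° (wrapped to (-180°,180°])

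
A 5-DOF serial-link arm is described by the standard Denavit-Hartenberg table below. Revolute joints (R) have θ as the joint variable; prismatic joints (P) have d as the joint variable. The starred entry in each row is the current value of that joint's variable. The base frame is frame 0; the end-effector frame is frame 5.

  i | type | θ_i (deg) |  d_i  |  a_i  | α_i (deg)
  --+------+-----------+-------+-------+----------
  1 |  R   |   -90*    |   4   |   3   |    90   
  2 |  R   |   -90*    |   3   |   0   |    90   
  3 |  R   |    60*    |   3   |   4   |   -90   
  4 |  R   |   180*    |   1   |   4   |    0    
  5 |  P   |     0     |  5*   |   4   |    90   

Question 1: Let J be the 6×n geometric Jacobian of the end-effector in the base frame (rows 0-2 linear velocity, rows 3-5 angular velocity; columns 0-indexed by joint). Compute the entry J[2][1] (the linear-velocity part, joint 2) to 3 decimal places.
-3.000

axis z_1 = (-1.0000,-0.0000,0.0000); lever o_n−o_1 = (-2.5359,3.0000,7.1962)
cross product → J_v[:, 1] = (-0.0000,7.1962,-3.0000)
J_ω[:, 1] = z_1
entry J[2][1] = -3.0000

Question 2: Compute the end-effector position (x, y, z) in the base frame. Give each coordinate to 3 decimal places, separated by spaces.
-2.536 -0.000 11.196

after link 1: o_1 = (0.0000, -3.0000, 4.0000)
after link 2: o_2 = (-3.0000, -3.0000, 4.0000)
after link 3: o_3 = (-6.4641, -0.0000, 2.0000)
after link 4: o_4 = (-3.5000, -0.0000, 4.8660)
after link 5: o_5 = (-2.5359, -0.0000, 11.1962)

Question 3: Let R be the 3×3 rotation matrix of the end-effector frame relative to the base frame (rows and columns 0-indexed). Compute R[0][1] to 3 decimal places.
-0.500

End-effector y-axis (col 1 of R) = (-0.5000,0.0000,0.8660)
R[0][1] = -0.5000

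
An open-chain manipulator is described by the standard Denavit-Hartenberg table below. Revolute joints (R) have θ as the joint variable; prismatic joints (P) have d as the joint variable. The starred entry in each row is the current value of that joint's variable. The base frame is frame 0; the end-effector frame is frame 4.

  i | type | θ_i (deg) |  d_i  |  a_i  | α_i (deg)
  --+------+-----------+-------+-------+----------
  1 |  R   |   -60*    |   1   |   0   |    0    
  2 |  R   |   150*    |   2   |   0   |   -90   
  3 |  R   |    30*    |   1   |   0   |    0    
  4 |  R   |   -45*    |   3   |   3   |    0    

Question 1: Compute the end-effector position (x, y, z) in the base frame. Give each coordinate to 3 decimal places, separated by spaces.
-4.000 2.898 3.776

after link 1: o_1 = (0.0000, 0.0000, 1.0000)
after link 2: o_2 = (0.0000, 0.0000, 3.0000)
after link 3: o_3 = (-1.0000, -0.0000, 3.0000)
after link 4: o_4 = (-4.0000, 2.8978, 3.7765)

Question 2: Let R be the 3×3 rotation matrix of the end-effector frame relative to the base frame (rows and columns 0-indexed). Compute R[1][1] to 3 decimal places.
End-effector y-axis (col 1 of R) = (-0.0000,0.2588,-0.9659)
R[1][1] = 0.2588

0.259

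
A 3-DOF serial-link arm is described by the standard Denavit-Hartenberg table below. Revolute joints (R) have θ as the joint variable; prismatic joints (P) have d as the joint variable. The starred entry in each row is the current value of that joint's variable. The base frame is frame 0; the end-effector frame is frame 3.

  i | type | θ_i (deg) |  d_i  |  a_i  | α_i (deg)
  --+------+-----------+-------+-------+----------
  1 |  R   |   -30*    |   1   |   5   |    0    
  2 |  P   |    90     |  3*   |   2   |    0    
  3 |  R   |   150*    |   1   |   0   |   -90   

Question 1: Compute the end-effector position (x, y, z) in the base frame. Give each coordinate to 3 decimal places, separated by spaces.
after link 1: o_1 = (4.3301, -2.5000, 1.0000)
after link 2: o_2 = (5.3301, -0.7679, 4.0000)
after link 3: o_3 = (5.3301, -0.7679, 5.0000)

5.330 -0.768 5.000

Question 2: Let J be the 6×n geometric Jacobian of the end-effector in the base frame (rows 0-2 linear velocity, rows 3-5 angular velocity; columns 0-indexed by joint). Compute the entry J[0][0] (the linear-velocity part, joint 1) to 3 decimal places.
0.768

axis z_0 = ẑ; lever o_n−o_0 = (5.3301,-0.7679,5.0000)
cross product → J_v[:, 0] = (0.7679,5.3301,-0.0000)
J_ω[:, 0] = z_0
entry J[0][0] = 0.7679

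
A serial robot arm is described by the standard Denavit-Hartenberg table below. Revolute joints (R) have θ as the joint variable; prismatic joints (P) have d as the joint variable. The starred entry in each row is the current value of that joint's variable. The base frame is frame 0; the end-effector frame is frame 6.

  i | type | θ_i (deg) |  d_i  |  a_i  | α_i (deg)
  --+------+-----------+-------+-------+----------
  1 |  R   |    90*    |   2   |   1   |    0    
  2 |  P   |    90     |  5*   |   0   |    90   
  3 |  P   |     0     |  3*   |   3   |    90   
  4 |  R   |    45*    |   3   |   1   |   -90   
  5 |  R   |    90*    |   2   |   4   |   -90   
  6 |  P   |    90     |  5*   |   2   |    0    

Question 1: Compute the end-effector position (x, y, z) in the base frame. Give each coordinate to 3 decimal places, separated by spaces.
-0.172 1.172 8.000

after link 1: o_1 = (0.0000, 1.0000, 2.0000)
after link 2: o_2 = (0.0000, 1.0000, 7.0000)
after link 3: o_3 = (-3.0000, 4.0000, 7.0000)
after link 4: o_4 = (-3.7071, 4.7071, 4.0000)
after link 5: o_5 = (-2.2929, 6.1213, 8.0000)
after link 6: o_6 = (-0.1716, 1.1716, 8.0000)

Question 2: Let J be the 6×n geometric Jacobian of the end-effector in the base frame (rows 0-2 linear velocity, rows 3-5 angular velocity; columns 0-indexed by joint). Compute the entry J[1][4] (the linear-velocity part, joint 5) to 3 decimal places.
axis z_4 = (0.7071,0.7071,0.0000); lever o_n−o_4 = (3.5355,-3.5355,4.0000)
cross product → J_v[:, 4] = (2.8284,-2.8284,-5.0000)
J_ω[:, 4] = z_4
entry J[1][4] = -2.8284

-2.828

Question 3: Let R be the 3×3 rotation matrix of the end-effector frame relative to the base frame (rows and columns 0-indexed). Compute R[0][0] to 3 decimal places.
-0.707

End-effector x-axis (col 0 of R) = (-0.7071,-0.7071,0.0000)
R[0][0] = -0.7071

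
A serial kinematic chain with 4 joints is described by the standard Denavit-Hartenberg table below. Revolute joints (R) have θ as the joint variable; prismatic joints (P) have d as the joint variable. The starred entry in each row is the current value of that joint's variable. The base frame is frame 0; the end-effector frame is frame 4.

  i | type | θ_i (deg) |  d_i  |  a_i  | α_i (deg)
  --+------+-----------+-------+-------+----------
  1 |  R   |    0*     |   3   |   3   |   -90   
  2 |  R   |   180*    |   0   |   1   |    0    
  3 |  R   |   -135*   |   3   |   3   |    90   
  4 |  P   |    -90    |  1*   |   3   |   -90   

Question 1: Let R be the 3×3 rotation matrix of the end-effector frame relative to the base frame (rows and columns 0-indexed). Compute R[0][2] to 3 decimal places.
End-effector z-axis (col 2 of R) = (0.7071,0.0000,-0.7071)
R[0][2] = 0.7071

0.707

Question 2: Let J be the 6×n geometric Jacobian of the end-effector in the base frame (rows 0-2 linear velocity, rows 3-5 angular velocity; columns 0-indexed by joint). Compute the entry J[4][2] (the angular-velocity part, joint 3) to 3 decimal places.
1.000

axis z_2 = (0.0000,1.0000,0.0000); lever o_n−o_2 = (2.8284,0.0000,-1.4142)
cross product → J_v[:, 2] = (-1.4142,0.0000,-2.8284)
J_ω[:, 2] = z_2
entry J[4][2] = 1.0000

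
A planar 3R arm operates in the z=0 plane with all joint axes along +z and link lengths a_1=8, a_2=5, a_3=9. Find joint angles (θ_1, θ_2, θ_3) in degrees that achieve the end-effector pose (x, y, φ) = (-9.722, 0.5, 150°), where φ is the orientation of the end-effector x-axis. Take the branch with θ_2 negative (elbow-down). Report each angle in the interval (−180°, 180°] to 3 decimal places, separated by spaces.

wrist centre = target − a_3·(cos φ, sin φ) = (-1.9278, -4.0000)
cos θ_2 = (19.7163−8²−5²)/(2·8·5) = -0.8660; θ_2 = -150.0024° (elbow-down)
β = atan2(-4.0000,-1.9278) = -115.7314°; ψ = atan2(-2.4998,3.6698) = -34.2624°
θ_1 = β − ψ = -81.4690°
θ_3 = φ − θ_1 − θ_2 = 21.4714° (wrapped to (-180°,180°])

-81.469 -150.002 21.471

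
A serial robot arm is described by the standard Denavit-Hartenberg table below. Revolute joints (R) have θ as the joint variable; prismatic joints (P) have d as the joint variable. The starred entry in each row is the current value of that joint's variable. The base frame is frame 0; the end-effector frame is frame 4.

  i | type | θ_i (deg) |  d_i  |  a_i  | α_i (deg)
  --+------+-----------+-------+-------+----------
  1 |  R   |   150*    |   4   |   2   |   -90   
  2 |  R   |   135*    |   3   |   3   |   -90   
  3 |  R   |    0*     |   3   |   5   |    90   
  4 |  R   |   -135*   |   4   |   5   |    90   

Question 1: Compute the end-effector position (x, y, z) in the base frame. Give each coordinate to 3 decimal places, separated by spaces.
after link 1: o_1 = (-1.7321, 1.0000, 4.0000)
after link 2: o_2 = (-1.3949, -2.6587, 1.8787)
after link 3: o_3 = (3.5040, -5.4872, 0.4645)
after link 4: o_4 = (-2.8261, -6.4513, 0.4645)

-2.826 -6.451 0.464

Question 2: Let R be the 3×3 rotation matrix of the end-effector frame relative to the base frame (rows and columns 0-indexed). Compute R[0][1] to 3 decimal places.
-0.500

End-effector y-axis (col 1 of R) = (-0.5000,-0.8660,0.0000)
R[0][1] = -0.5000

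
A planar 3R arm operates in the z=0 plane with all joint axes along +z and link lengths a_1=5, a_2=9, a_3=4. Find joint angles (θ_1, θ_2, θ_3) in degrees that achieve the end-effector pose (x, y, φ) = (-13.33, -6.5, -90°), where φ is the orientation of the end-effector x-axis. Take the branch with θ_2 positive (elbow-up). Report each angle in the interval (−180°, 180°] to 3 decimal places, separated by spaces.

wrist centre = target − a_3·(cos φ, sin φ) = (-13.3300, -2.5000)
cos θ_2 = (183.9389−5²−9²)/(2·5·9) = 0.8660; θ_2 = 30.0043° (elbow-up)
β = atan2(-2.5000,-13.3300) = -169.3777°; ψ = atan2(4.5006,12.7939) = 19.3807°
θ_1 = β − ψ = -188.7584°
θ_3 = φ − θ_1 − θ_2 = 68.7541° (wrapped to (-180°,180°])

171.242 30.004 68.754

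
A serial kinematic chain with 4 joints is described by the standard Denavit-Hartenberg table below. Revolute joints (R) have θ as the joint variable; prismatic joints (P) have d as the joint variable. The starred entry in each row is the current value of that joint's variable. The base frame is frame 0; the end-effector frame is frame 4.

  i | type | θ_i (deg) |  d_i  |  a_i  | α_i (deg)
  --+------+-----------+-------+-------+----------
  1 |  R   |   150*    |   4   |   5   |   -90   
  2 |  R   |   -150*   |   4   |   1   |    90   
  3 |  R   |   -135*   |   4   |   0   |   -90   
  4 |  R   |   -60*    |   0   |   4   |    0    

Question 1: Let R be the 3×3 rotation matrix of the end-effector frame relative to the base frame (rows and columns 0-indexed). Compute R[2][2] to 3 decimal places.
0.354

End-effector z-axis (col 2 of R) = (0.8839,0.3062,0.3536)
R[2][2] = 0.3536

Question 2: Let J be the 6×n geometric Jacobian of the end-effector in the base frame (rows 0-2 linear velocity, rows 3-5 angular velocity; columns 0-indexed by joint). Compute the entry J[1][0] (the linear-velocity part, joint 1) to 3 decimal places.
-2.702

axis z_0 = ẑ; lever o_n−o_0 = (-2.7016,-1.4260,-2.6712)
cross product → J_v[:, 0] = (1.4260,-2.7016,0.0000)
J_ω[:, 0] = z_0
entry J[1][0] = -2.7016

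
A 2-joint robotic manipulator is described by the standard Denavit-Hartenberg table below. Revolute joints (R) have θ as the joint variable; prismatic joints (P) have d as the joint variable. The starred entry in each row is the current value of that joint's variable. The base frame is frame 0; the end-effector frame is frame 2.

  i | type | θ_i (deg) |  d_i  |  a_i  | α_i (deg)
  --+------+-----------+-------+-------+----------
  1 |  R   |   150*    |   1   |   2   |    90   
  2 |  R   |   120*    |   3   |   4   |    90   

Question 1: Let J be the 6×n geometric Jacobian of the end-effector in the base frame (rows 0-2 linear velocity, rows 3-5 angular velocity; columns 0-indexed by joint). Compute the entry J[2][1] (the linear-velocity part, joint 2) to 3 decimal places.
-2.000

axis z_1 = (0.5000,0.8660,0.0000); lever o_n−o_1 = (3.2321,1.5981,3.4641)
cross product → J_v[:, 1] = (3.0000,-1.7321,-2.0000)
J_ω[:, 1] = z_1
entry J[2][1] = -2.0000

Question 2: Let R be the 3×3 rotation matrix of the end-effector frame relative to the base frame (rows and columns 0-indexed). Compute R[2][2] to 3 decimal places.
End-effector z-axis (col 2 of R) = (-0.7500,0.4330,0.5000)
R[2][2] = 0.5000

0.500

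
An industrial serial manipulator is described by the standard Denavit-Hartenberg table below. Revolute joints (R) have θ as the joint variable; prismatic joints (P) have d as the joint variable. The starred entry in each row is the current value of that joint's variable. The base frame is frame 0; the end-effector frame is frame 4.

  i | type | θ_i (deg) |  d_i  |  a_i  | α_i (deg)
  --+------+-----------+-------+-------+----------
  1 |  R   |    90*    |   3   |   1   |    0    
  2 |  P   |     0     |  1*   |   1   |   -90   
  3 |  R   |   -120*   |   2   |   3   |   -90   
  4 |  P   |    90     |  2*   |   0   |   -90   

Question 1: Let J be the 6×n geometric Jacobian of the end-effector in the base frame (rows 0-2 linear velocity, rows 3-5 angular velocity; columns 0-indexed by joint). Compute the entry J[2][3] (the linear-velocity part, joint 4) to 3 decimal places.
prismatic axis z_3 = (0.0000,0.8660,0.5000)
J_v[:, 3] = z_3; J_ω[:, 3] = (0,0,0)
entry J[2][3] = 0.5000

0.500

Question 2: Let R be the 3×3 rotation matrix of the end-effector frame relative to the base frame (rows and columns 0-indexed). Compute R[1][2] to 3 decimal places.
End-effector z-axis (col 2 of R) = (0.0000,0.5000,-0.8660)
R[1][2] = 0.5000

0.500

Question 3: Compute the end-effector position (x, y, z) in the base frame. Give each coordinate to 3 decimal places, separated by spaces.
-2.000 2.232 7.598

after link 1: o_1 = (0.0000, 1.0000, 3.0000)
after link 2: o_2 = (0.0000, 2.0000, 4.0000)
after link 3: o_3 = (-2.0000, 0.5000, 6.5981)
after link 4: o_4 = (-2.0000, 2.2321, 7.5981)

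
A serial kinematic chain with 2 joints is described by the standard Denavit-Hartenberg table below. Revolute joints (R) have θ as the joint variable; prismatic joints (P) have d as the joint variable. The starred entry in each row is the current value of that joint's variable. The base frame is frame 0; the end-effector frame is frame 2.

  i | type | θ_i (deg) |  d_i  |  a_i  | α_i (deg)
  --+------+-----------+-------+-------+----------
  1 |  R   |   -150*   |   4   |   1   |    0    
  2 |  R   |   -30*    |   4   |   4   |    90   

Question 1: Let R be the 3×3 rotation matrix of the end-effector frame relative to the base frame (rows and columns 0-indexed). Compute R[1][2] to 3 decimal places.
1.000

End-effector z-axis (col 2 of R) = (0.0000,1.0000,0.0000)
R[1][2] = 1.0000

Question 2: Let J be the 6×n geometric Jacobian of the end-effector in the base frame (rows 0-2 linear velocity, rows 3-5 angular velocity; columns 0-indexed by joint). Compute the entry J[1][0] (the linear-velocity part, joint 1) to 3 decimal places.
-4.866

axis z_0 = ẑ; lever o_n−o_0 = (-4.8660,-0.5000,8.0000)
cross product → J_v[:, 0] = (0.5000,-4.8660,0.0000)
J_ω[:, 0] = z_0
entry J[1][0] = -4.8660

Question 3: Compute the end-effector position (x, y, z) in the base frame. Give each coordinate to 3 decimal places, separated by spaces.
-4.866 -0.500 8.000

after link 1: o_1 = (-0.8660, -0.5000, 4.0000)
after link 2: o_2 = (-4.8660, -0.5000, 8.0000)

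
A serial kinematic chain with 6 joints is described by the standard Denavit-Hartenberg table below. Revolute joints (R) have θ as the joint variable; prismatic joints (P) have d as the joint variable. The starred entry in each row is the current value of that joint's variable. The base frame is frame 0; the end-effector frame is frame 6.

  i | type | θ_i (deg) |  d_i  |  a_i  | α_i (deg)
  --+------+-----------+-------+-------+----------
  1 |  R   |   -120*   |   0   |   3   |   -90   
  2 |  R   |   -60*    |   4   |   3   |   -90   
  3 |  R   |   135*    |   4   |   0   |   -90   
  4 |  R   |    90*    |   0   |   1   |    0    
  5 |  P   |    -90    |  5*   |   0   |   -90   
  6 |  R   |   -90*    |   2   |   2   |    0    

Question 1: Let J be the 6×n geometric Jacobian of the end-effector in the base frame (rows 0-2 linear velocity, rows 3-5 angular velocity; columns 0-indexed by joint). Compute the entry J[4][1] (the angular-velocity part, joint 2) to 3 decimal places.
-0.500

axis z_1 = (0.8660,-0.5000,0.0000); lever o_n−o_1 = (7.8051,-4.3806,-2.1885)
cross product → J_v[:, 1] = (1.0943,1.8953,0.1088)
J_ω[:, 1] = z_1
entry J[4][1] = -0.5000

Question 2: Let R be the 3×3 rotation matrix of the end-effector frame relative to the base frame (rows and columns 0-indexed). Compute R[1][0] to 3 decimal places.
-0.047

End-effector x-axis (col 0 of R) = (0.7891,-0.0474,-0.6124)
R[1][0] = -0.0474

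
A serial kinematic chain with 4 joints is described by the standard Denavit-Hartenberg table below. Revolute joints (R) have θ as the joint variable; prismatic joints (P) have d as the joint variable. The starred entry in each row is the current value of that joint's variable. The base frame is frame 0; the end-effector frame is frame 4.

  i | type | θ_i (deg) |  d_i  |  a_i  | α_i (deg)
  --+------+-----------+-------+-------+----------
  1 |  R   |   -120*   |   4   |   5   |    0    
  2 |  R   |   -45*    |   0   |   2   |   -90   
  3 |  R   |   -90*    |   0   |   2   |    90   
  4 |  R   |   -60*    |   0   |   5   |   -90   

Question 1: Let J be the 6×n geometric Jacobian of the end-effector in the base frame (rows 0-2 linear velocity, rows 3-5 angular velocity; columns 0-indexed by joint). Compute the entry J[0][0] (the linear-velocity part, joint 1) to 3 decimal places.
axis z_0 = ẑ; lever o_n−o_0 = (-5.5526,-0.6652,8.5000)
cross product → J_v[:, 0] = (0.6652,-5.5526,0.0000)
J_ω[:, 0] = z_0
entry J[0][0] = 0.6652

0.665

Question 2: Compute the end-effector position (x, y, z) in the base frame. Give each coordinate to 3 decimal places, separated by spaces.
-5.553 -0.665 8.500

after link 1: o_1 = (-2.5000, -4.3301, 4.0000)
after link 2: o_2 = (-4.4319, -4.8478, 4.0000)
after link 3: o_3 = (-4.4319, -4.8478, 6.0000)
after link 4: o_4 = (-5.5526, -0.6652, 8.5000)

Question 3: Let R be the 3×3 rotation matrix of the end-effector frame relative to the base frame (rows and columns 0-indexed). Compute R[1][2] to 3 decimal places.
End-effector z-axis (col 2 of R) = (0.1294,-0.4830,0.8660)
R[1][2] = -0.4830

-0.483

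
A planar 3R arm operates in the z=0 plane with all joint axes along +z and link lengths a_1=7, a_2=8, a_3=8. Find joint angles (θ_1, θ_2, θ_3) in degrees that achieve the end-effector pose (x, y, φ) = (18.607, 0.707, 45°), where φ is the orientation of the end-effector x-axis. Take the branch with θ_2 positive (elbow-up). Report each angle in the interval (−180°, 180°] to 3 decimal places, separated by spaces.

-44.995 44.992 45.004

wrist centre = target − a_3·(cos φ, sin φ) = (12.9501, -4.9499)
cos θ_2 = (192.2073−7²−8²)/(2·7·8) = 0.7072; θ_2 = 44.9918° (elbow-up)
β = atan2(-4.9499,12.9501) = -20.9180°; ψ = atan2(5.6560,12.6577) = 24.0773°
θ_1 = β − ψ = -44.9954°
θ_3 = φ − θ_1 − θ_2 = 45.0036° (wrapped to (-180°,180°])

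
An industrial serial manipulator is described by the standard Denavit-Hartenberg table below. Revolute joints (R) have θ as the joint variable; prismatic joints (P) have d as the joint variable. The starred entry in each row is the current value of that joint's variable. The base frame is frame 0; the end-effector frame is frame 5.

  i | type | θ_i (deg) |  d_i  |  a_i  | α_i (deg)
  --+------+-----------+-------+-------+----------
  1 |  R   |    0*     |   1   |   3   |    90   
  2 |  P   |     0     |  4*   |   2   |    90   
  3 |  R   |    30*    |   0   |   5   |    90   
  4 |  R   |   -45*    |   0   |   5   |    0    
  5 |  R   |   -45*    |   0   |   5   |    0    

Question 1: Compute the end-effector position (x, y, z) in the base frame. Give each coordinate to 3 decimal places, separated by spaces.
after link 1: o_1 = (3.0000, 0.0000, 1.0000)
after link 2: o_2 = (5.0000, -4.0000, 1.0000)
after link 3: o_3 = (9.3301, -6.5000, 1.0000)
after link 4: o_4 = (12.3920, -8.2678, 4.5355)
after link 5: o_5 = (12.3920, -8.2678, 9.5355)

12.392 -8.268 9.536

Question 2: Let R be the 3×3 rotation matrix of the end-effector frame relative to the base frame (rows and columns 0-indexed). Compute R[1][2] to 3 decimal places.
End-effector z-axis (col 2 of R) = (0.5000,0.8660,-0.0000)
R[1][2] = 0.8660

0.866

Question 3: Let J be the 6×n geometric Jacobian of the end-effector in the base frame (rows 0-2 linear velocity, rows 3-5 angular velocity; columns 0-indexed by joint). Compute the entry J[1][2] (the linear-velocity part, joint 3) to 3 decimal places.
axis z_2 = (0.0000,-0.0000,-1.0000); lever o_n−o_2 = (7.3920,-4.2678,8.5355)
cross product → J_v[:, 2] = (-4.2678,-7.3920,0.0000)
J_ω[:, 2] = z_2
entry J[1][2] = -7.3920

-7.392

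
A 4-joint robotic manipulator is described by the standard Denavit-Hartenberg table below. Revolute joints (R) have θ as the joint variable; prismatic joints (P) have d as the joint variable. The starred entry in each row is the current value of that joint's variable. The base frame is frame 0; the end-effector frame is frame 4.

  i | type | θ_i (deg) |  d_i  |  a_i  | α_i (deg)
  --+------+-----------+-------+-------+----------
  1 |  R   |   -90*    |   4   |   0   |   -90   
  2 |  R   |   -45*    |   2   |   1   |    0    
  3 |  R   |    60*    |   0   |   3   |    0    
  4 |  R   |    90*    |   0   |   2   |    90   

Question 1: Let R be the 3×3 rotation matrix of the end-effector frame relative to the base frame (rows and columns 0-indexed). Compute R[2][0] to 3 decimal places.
End-effector x-axis (col 0 of R) = (0.0000,0.2588,-0.9659)
R[2][0] = -0.9659

-0.966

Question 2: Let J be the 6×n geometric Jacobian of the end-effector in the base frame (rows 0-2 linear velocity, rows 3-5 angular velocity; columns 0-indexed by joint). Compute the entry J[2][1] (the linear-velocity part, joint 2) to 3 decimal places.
-3.087

axis z_1 = (1.0000,0.0000,0.0000); lever o_n−o_1 = (2.0000,-3.0872,-2.0012)
cross product → J_v[:, 1] = (0.0000,2.0012,-3.0872)
J_ω[:, 1] = z_1
entry J[2][1] = -3.0872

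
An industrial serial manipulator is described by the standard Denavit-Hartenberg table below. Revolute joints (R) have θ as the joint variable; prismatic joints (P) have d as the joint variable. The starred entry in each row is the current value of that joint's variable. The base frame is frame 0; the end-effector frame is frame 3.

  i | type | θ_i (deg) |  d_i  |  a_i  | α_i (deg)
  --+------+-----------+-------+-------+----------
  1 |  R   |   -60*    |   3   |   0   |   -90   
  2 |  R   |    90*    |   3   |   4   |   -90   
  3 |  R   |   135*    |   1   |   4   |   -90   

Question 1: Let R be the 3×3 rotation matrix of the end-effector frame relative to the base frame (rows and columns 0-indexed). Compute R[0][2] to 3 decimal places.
0.612

End-effector z-axis (col 2 of R) = (0.6124,0.3536,0.7071)
R[0][2] = 0.6124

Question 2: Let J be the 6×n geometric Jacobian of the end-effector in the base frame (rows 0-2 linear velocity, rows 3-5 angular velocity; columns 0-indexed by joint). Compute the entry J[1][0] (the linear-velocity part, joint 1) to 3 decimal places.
-0.351

axis z_0 = ẑ; lever o_n−o_0 = (-0.3514,0.9518,1.8284)
cross product → J_v[:, 0] = (-0.9518,-0.3514,0.0000)
J_ω[:, 0] = z_0
entry J[1][0] = -0.3514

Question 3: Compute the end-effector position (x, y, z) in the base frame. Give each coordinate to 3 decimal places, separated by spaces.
-0.351 0.952 1.828

after link 1: o_1 = (0.0000, 0.0000, 3.0000)
after link 2: o_2 = (2.5981, 1.5000, -1.0000)
after link 3: o_3 = (-0.3514, 0.9518, 1.8284)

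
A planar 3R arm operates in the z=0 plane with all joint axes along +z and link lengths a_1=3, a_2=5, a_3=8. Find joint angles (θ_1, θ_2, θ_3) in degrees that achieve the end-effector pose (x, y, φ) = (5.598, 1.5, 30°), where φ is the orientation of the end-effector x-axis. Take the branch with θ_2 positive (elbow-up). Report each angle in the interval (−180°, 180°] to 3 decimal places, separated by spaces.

wrist centre = target − a_3·(cos φ, sin φ) = (-1.3302, -2.5000)
cos θ_2 = (8.0194−3²−5²)/(2·3·5) = -0.8660; θ_2 = 149.9992° (elbow-up)
β = atan2(-2.5000,-1.3302) = -118.0166°; ψ = atan2(2.5001,-1.3301) = 118.0141°
θ_1 = β − ψ = -236.0307°
θ_3 = φ − θ_1 − θ_2 = 116.0315° (wrapped to (-180°,180°])

123.969 149.999 116.031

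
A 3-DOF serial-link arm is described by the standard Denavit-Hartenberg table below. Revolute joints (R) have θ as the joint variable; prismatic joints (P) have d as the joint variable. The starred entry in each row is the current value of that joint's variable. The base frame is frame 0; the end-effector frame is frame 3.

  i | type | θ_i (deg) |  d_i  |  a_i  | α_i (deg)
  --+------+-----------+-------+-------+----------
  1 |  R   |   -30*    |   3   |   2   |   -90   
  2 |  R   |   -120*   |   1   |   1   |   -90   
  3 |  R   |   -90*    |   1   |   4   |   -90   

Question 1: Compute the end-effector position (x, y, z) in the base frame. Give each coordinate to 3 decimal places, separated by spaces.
4.549 3.147 4.366

after link 1: o_1 = (1.7321, -1.0000, 3.0000)
after link 2: o_2 = (1.7990, 0.1160, 3.8660)
after link 3: o_3 = (4.5490, 3.1471, 4.3660)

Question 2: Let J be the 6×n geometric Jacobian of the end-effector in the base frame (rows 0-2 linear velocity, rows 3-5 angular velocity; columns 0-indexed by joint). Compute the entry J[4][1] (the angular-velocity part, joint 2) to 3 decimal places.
axis z_1 = (0.5000,0.8660,0.0000); lever o_n−o_1 = (2.8170,4.1471,1.3660)
cross product → J_v[:, 1] = (1.1830,-0.6830,-0.3660)
J_ω[:, 1] = z_1
entry J[4][1] = 0.8660

0.866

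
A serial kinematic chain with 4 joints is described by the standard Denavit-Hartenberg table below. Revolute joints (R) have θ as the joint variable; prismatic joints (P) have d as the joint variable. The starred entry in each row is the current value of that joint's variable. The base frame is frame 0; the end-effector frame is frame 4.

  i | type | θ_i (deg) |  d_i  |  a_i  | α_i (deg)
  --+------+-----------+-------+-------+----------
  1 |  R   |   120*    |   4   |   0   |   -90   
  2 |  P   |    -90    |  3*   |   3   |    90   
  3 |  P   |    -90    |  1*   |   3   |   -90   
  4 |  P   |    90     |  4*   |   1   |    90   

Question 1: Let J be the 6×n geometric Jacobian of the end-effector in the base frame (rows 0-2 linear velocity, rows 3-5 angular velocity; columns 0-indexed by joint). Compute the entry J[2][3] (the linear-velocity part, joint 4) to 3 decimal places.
prismatic axis z_3 = (-0.0000,0.0000,1.0000)
J_v[:, 3] = z_3; J_ω[:, 3] = (0,0,0)
entry J[2][3] = 1.0000

1.000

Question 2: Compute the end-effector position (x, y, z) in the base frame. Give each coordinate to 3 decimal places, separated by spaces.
after link 1: o_1 = (0.0000, 0.0000, 4.0000)
after link 2: o_2 = (-2.5981, -1.5000, 7.0000)
after link 3: o_3 = (0.5000, -0.8660, 7.0000)
after link 4: o_4 = (0.0000, 0.0000, 11.0000)

0.000 0.000 11.000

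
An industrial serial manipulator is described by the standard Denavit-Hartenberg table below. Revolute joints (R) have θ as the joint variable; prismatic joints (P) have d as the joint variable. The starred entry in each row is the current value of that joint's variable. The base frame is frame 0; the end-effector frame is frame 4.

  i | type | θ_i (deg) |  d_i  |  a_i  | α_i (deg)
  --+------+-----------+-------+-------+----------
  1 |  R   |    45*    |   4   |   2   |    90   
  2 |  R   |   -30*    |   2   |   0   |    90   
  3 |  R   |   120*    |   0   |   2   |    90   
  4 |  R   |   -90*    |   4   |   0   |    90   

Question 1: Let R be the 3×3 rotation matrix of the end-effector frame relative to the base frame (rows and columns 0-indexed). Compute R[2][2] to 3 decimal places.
-0.250

End-effector z-axis (col 2 of R) = (-0.3062,0.9186,-0.2500)
R[2][2] = -0.2500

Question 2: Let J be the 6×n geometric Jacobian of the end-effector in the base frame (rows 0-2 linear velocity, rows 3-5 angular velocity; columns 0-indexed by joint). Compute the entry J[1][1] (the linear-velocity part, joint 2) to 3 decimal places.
axis z_1 = (0.7071,-0.7071,0.0000); lever o_n−o_1 = (5.5621,-2.5442,-1.2321)
cross product → J_v[:, 1] = (0.8712,0.8712,2.1340)
J_ω[:, 1] = z_1
entry J[1][1] = 0.8712

0.871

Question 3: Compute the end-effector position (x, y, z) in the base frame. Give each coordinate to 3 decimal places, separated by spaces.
after link 1: o_1 = (1.4142, 1.4142, 4.0000)
after link 2: o_2 = (2.8284, -0.0000, 4.0000)
after link 3: o_3 = (3.4408, -1.8371, 4.5000)
after link 4: o_4 = (6.9763, -1.1300, 2.7679)

6.976 -1.130 2.768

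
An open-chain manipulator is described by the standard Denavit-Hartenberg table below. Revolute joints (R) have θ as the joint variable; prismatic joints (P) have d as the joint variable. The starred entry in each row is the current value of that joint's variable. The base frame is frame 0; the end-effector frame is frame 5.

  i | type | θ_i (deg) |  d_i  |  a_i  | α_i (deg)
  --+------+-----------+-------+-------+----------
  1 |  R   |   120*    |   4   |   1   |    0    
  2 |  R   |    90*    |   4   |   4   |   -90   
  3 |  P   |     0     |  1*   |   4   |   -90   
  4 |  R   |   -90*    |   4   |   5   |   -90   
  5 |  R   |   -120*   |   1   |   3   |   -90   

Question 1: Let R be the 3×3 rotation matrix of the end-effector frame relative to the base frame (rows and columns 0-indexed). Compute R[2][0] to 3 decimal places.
End-effector x-axis (col 0 of R) = (-0.2500,0.4330,-0.8660)
R[2][0] = -0.8660

-0.866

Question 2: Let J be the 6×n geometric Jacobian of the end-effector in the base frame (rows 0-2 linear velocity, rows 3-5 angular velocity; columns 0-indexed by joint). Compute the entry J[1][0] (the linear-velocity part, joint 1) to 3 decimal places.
axis z_0 = ẑ; lever o_n−o_0 = (-6.0442,-7.5311,1.4019)
cross product → J_v[:, 0] = (7.5311,-6.0442,0.0000)
J_ω[:, 0] = z_0
entry J[1][0] = -6.0442

-6.044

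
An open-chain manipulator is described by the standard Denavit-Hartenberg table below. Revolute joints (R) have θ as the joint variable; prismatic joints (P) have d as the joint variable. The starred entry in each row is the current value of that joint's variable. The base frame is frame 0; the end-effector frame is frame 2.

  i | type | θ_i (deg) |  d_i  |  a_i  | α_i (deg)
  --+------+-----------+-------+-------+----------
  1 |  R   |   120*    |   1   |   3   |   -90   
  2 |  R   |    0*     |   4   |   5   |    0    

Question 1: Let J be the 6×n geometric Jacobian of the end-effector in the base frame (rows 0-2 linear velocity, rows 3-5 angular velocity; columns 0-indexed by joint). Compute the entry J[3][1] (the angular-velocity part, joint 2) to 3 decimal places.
axis z_1 = (-0.8660,-0.5000,0.0000); lever o_n−o_1 = (-5.9641,2.3301,0.0000)
cross product → J_v[:, 1] = (-0.0000,-0.0000,-5.0000)
J_ω[:, 1] = z_1
entry J[3][1] = -0.8660

-0.866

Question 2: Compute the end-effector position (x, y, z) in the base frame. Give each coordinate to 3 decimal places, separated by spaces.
after link 1: o_1 = (-1.5000, 2.5981, 1.0000)
after link 2: o_2 = (-7.4641, 4.9282, 1.0000)

-7.464 4.928 1.000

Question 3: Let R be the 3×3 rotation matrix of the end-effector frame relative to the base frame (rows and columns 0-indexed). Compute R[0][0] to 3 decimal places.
-0.500

End-effector x-axis (col 0 of R) = (-0.5000,0.8660,0.0000)
R[0][0] = -0.5000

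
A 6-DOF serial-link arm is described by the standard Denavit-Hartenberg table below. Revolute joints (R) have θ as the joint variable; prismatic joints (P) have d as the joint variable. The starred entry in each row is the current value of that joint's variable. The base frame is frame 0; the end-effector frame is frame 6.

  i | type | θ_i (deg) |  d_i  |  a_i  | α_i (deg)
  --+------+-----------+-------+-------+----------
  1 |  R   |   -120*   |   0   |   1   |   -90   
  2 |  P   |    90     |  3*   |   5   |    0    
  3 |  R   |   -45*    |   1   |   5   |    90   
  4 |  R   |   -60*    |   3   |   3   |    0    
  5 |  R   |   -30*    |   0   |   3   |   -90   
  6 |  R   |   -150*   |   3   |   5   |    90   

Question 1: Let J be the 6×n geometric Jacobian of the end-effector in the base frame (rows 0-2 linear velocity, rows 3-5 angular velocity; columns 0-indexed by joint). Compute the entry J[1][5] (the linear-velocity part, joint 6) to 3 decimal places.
axis z_5 = (-0.3536,-0.6124,-0.7071); lever o_n−o_5 = (1.8055,-5.5331,-0.3536)
cross product → J_v[:, 5] = (-3.6960,-1.4017,3.0619)
J_ω[:, 5] = z_5
entry J[1][5] = -1.4017

-1.402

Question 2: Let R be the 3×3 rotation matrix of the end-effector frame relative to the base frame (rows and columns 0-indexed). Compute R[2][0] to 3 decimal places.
0.354

End-effector x-axis (col 0 of R) = (0.5732,-0.7392,0.3536)
R[2][0] = 0.3536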